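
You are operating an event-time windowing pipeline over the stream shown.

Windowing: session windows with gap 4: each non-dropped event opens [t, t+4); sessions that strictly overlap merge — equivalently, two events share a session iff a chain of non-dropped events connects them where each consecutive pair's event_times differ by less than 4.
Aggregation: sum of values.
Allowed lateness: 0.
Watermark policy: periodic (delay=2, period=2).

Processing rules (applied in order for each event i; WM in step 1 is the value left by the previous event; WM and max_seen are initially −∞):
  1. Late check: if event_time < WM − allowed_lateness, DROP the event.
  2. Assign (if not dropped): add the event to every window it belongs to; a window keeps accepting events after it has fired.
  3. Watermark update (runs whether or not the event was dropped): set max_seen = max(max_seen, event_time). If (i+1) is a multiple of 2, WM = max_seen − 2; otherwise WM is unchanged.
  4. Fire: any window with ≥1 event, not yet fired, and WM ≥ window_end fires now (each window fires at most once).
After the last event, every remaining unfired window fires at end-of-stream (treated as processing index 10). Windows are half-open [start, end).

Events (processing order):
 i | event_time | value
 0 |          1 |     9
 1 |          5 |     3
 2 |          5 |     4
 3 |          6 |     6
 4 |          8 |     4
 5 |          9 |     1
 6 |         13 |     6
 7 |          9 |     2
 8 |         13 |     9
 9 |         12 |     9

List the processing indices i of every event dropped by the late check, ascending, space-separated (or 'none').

i=0 t=1 v=9: → [1,5); WM=−∞
i=1 t=5 v=3: → [5,9); WM=3
i=2 t=5 v=4: → [5,9); WM=3
i=3 t=6 v=6: → [5,10); WM=4
i=4 t=8 v=4: → [5,12); WM=4
i=5 t=9 v=1: → [5,13); WM=7
i=6 t=13 v=6: → [13,17); WM=7
i=7 t=9 v=2: → [5,13); WM=11
i=8 t=13 v=9: → [13,17); WM=11
i=9 t=12 v=9: → [5,17); WM=11

none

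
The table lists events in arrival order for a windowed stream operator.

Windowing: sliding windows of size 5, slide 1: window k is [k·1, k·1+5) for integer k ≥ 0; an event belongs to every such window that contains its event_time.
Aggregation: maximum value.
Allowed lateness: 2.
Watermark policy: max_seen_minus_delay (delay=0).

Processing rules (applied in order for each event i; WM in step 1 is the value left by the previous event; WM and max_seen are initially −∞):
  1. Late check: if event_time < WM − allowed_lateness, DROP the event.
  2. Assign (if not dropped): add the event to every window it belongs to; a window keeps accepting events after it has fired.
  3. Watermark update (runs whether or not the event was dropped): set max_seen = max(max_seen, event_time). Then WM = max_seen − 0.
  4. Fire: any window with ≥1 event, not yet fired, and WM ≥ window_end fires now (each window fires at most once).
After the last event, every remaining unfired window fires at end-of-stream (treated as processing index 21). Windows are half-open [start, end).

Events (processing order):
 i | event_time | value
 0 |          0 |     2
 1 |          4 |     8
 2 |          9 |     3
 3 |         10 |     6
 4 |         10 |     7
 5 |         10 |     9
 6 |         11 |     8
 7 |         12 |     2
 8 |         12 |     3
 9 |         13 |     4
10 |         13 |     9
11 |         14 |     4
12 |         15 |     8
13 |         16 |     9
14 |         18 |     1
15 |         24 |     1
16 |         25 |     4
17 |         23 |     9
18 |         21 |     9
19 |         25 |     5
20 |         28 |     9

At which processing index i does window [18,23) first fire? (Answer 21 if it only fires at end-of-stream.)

15

i=0 t=0 v=2: → [0,5); WM=0
i=1 t=4 v=8: → [4,9),[3,8),[2,7),[1,6),[0,5); WM=4
i=2 t=9 v=3: → [9,14),[8,13),[7,12),[6,11),[5,10); WM=9; [0,5) fires=8 [1,6) fires=8 [2,7) fires=8 [3,8) fires=8 [4,9) fires=8
i=3 t=10 v=6: → [10,15),[9,14),[8,13),[7,12),[6,11); WM=10; [5,10) fires=3
i=4 t=10 v=7: → [10,15),[9,14),[8,13),[7,12),[6,11); WM=10
i=5 t=10 v=9: → [10,15),[9,14),[8,13),[7,12),[6,11); WM=10
i=6 t=11 v=8: → [11,16),[10,15),[9,14),[8,13),[7,12); WM=11; [6,11) fires=9
i=7 t=12 v=2: → [12,17),[11,16),[10,15),[9,14),[8,13); WM=12; [7,12) fires=9
i=8 t=12 v=3: → [12,17),[11,16),[10,15),[9,14),[8,13); WM=12
i=9 t=13 v=4: → [13,18),[12,17),[11,16),[10,15),[9,14); WM=13; [8,13) fires=9
i=10 t=13 v=9: → [13,18),[12,17),[11,16),[10,15),[9,14); WM=13
i=11 t=14 v=4: → [14,19),[13,18),[12,17),[11,16),[10,15); WM=14; [9,14) fires=9
i=12 t=15 v=8: → [15,20),[14,19),[13,18),[12,17),[11,16); WM=15; [10,15) fires=9
i=13 t=16 v=9: → [16,21),[15,20),[14,19),[13,18),[12,17); WM=16; [11,16) fires=9
i=14 t=18 v=1: → [18,23),[17,22),[16,21),[15,20),[14,19); WM=18; [12,17) fires=9 [13,18) fires=9
i=15 t=24 v=1: → [24,29),[23,28),[22,27),[21,26),[20,25); WM=24; [14,19) fires=9 [15,20) fires=9 [16,21) fires=9 [17,22) fires=1 [18,23) fires=1
i=16 t=25 v=4: → [25,30),[24,29),[23,28),[22,27),[21,26); WM=25; [20,25) fires=1
i=17 t=23 v=9: → [23,28),[22,27),[21,26),[20,25),[19,24); WM=25; [19,24) fires=9
i=18 t=21 v=9: DROP (t<25-2); WM=25
i=19 t=25 v=5: → [25,30),[24,29),[23,28),[22,27),[21,26); WM=25
i=20 t=28 v=9: → [28,33),[27,32),[26,31),[25,30),[24,29); WM=28; [21,26) fires=9 [22,27) fires=9 [23,28) fires=9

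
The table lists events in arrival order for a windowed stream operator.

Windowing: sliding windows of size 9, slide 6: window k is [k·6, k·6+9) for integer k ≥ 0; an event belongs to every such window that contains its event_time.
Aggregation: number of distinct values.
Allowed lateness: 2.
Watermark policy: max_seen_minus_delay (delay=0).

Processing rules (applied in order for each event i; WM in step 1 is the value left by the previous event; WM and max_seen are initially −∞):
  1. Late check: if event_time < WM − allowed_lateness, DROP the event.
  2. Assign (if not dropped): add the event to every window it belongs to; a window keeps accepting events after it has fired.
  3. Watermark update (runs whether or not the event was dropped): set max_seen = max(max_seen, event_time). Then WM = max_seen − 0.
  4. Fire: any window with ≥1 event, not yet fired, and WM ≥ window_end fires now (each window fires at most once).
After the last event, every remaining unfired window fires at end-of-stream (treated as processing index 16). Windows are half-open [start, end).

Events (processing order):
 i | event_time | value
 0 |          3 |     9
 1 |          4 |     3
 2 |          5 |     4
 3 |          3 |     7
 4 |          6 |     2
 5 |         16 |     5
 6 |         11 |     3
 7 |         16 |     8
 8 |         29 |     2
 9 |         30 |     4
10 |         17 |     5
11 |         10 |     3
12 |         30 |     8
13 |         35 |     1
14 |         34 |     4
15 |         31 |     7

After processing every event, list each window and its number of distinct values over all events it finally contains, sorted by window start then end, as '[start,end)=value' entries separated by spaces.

[0,9)=5 [6,15)=1 [12,21)=2 [24,33)=3 [30,39)=3

i=0 t=3 v=9: → [0,9); WM=3
i=1 t=4 v=3: → [0,9); WM=4
i=2 t=5 v=4: → [0,9); WM=5
i=3 t=3 v=7: → [0,9); WM=5
i=4 t=6 v=2: → [6,15),[0,9); WM=6
i=5 t=16 v=5: → [12,21); WM=16; [0,9) fires=5 [6,15) fires=1
i=6 t=11 v=3: DROP (t<16-2); WM=16
i=7 t=16 v=8: → [12,21); WM=16
i=8 t=29 v=2: → [24,33); WM=29; [12,21) fires=2
i=9 t=30 v=4: → [30,39),[24,33); WM=30
i=10 t=17 v=5: DROP (t<30-2); WM=30
i=11 t=10 v=3: DROP (t<30-2); WM=30
i=12 t=30 v=8: → [30,39),[24,33); WM=30
i=13 t=35 v=1: → [30,39); WM=35; [24,33) fires=3
i=14 t=34 v=4: → [30,39); WM=35
i=15 t=31 v=7: DROP (t<35-2); WM=35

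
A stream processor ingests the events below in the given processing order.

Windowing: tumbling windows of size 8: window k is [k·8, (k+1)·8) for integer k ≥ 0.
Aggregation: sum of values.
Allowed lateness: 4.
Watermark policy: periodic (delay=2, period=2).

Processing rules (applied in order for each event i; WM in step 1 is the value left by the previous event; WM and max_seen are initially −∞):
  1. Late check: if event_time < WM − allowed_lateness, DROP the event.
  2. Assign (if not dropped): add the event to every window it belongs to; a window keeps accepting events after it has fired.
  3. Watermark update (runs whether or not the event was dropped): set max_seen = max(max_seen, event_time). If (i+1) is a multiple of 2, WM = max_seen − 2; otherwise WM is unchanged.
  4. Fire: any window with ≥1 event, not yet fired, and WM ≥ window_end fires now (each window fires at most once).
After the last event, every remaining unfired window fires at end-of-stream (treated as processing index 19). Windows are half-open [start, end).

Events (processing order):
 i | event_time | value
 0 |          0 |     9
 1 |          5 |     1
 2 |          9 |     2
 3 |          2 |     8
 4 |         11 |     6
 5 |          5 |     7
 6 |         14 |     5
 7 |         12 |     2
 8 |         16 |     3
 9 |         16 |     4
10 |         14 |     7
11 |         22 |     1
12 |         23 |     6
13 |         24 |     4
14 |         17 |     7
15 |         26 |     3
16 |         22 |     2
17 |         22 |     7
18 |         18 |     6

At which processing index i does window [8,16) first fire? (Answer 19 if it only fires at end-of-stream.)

11

i=0 t=0 v=9: → [0,8); WM=−∞
i=1 t=5 v=1: → [0,8); WM=3
i=2 t=9 v=2: → [8,16); WM=3
i=3 t=2 v=8: → [0,8); WM=7
i=4 t=11 v=6: → [8,16); WM=7
i=5 t=5 v=7: → [0,8); WM=9; [0,8) fires=25
i=6 t=14 v=5: → [8,16); WM=9
i=7 t=12 v=2: → [8,16); WM=12
i=8 t=16 v=3: → [16,24); WM=12
i=9 t=16 v=4: → [16,24); WM=14
i=10 t=14 v=7: → [8,16); WM=14
i=11 t=22 v=1: → [16,24); WM=20; [8,16) fires=22
i=12 t=23 v=6: → [16,24); WM=20
i=13 t=24 v=4: → [24,32); WM=22
i=14 t=17 v=7: DROP (t<22-4); WM=22
i=15 t=26 v=3: → [24,32); WM=24; [16,24) fires=14
i=16 t=22 v=2: → [16,24); WM=24
i=17 t=22 v=7: → [16,24); WM=24
i=18 t=18 v=6: DROP (t<24-4); WM=24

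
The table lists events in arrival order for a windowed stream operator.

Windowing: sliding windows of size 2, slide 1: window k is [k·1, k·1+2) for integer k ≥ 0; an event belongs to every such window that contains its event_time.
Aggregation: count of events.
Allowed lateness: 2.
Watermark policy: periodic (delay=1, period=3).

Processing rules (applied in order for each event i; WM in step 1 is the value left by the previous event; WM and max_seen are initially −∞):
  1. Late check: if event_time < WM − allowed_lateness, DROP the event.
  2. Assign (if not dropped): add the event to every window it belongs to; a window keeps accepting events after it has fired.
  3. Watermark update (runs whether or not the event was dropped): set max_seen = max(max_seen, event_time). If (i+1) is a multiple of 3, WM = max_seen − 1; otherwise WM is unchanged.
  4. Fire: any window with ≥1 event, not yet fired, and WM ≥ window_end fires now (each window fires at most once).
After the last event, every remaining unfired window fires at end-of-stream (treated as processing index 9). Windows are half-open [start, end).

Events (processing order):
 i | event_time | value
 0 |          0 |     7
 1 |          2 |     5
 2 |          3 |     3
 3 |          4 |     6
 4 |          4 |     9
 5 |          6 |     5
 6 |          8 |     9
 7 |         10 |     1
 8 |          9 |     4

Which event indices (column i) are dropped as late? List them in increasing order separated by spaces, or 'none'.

none

i=0 t=0 v=7: → [0,2); WM=−∞
i=1 t=2 v=5: → [2,4),[1,3); WM=−∞
i=2 t=3 v=3: → [3,5),[2,4); WM=2; [0,2) fires=1
i=3 t=4 v=6: → [4,6),[3,5); WM=2
i=4 t=4 v=9: → [4,6),[3,5); WM=2
i=5 t=6 v=5: → [6,8),[5,7); WM=5; [1,3) fires=1 [2,4) fires=2 [3,5) fires=3
i=6 t=8 v=9: → [8,10),[7,9); WM=5
i=7 t=10 v=1: → [10,12),[9,11); WM=5
i=8 t=9 v=4: → [9,11),[8,10); WM=9; [4,6) fires=2 [5,7) fires=1 [6,8) fires=1 [7,9) fires=1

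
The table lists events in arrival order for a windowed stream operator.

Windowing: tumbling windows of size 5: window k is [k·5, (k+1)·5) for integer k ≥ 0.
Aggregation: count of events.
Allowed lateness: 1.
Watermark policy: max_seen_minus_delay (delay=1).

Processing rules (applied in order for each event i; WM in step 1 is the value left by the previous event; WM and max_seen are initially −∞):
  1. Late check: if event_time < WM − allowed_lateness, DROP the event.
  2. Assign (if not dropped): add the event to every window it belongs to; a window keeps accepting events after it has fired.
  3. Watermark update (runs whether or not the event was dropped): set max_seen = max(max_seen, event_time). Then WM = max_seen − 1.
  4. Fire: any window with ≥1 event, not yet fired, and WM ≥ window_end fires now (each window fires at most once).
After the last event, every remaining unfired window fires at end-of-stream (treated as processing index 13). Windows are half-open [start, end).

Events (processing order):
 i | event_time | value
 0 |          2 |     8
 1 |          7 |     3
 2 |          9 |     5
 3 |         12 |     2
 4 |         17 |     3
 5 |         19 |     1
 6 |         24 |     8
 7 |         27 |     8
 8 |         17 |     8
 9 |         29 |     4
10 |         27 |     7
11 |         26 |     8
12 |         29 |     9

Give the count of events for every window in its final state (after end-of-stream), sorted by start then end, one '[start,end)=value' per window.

i=0 t=2 v=8: → [0,5); WM=1
i=1 t=7 v=3: → [5,10); WM=6; [0,5) fires=1
i=2 t=9 v=5: → [5,10); WM=8
i=3 t=12 v=2: → [10,15); WM=11; [5,10) fires=2
i=4 t=17 v=3: → [15,20); WM=16; [10,15) fires=1
i=5 t=19 v=1: → [15,20); WM=18
i=6 t=24 v=8: → [20,25); WM=23; [15,20) fires=2
i=7 t=27 v=8: → [25,30); WM=26; [20,25) fires=1
i=8 t=17 v=8: DROP (t<26-1); WM=26
i=9 t=29 v=4: → [25,30); WM=28
i=10 t=27 v=7: → [25,30); WM=28
i=11 t=26 v=8: DROP (t<28-1); WM=28
i=12 t=29 v=9: → [25,30); WM=28

[0,5)=1 [5,10)=2 [10,15)=1 [15,20)=2 [20,25)=1 [25,30)=4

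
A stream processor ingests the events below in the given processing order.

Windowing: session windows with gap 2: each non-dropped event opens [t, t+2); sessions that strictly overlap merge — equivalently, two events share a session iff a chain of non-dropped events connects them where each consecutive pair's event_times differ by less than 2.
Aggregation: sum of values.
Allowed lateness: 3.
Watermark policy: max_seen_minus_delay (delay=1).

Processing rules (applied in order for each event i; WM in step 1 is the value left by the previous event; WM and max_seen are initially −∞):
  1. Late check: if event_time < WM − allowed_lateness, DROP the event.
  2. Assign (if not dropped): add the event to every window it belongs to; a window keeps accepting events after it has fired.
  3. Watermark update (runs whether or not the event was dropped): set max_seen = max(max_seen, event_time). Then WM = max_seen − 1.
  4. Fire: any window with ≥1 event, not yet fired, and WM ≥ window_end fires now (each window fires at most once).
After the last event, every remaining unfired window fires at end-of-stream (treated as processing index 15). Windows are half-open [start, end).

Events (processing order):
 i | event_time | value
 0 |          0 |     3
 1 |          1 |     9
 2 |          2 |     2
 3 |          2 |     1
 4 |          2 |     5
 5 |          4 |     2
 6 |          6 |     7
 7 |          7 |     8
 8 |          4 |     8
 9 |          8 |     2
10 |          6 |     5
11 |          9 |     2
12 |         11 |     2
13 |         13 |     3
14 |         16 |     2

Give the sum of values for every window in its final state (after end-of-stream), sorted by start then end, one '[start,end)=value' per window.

i=0 t=0 v=3: → [0,2); WM=-1
i=1 t=1 v=9: → [0,3); WM=0
i=2 t=2 v=2: → [0,4); WM=1
i=3 t=2 v=1: → [0,4); WM=1
i=4 t=2 v=5: → [0,4); WM=1
i=5 t=4 v=2: → [4,6); WM=3
i=6 t=6 v=7: → [6,8); WM=5
i=7 t=7 v=8: → [6,9); WM=6
i=8 t=4 v=8: → [4,6); WM=6
i=9 t=8 v=2: → [6,10); WM=7
i=10 t=6 v=5: → [6,10); WM=7
i=11 t=9 v=2: → [6,11); WM=8
i=12 t=11 v=2: → [11,13); WM=10
i=13 t=13 v=3: → [13,15); WM=12
i=14 t=16 v=2: → [16,18); WM=15

[0,4)=20 [4,6)=10 [6,11)=24 [11,13)=2 [13,15)=3 [16,18)=2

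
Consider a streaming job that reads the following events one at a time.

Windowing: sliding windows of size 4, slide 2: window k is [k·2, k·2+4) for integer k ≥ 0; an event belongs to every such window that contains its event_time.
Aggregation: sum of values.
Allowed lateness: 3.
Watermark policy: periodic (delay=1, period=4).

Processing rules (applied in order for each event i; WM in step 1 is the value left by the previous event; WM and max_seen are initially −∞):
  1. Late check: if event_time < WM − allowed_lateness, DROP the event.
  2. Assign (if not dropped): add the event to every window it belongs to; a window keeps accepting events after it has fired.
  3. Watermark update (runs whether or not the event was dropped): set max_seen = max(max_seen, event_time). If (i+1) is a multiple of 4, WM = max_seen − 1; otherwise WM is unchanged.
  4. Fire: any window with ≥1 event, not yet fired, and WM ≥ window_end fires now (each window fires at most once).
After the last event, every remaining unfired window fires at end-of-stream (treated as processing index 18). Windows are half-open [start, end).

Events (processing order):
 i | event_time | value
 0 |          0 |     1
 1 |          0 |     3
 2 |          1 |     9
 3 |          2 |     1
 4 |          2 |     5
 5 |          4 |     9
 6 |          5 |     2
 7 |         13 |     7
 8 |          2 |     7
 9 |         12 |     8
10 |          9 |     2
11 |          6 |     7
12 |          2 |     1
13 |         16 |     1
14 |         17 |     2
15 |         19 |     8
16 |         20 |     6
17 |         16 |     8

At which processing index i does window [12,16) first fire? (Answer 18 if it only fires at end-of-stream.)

15

i=0 t=0 v=1: → [0,4); WM=−∞
i=1 t=0 v=3: → [0,4); WM=−∞
i=2 t=1 v=9: → [0,4); WM=−∞
i=3 t=2 v=1: → [2,6),[0,4); WM=1
i=4 t=2 v=5: → [2,6),[0,4); WM=1
i=5 t=4 v=9: → [4,8),[2,6); WM=1
i=6 t=5 v=2: → [4,8),[2,6); WM=1
i=7 t=13 v=7: → [12,16),[10,14); WM=12; [0,4) fires=19 [2,6) fires=17 [4,8) fires=11
i=8 t=2 v=7: DROP (t<12-3); WM=12
i=9 t=12 v=8: → [12,16),[10,14); WM=12
i=10 t=9 v=2: → [8,12),[6,10); WM=12; [6,10) fires=2 [8,12) fires=2
i=11 t=6 v=7: DROP (t<12-3); WM=12
i=12 t=2 v=1: DROP (t<12-3); WM=12
i=13 t=16 v=1: → [16,20),[14,18); WM=12
i=14 t=17 v=2: → [16,20),[14,18); WM=12
i=15 t=19 v=8: → [18,22),[16,20); WM=18; [10,14) fires=15 [12,16) fires=15 [14,18) fires=3
i=16 t=20 v=6: → [20,24),[18,22); WM=18
i=17 t=16 v=8: → [16,20),[14,18); WM=18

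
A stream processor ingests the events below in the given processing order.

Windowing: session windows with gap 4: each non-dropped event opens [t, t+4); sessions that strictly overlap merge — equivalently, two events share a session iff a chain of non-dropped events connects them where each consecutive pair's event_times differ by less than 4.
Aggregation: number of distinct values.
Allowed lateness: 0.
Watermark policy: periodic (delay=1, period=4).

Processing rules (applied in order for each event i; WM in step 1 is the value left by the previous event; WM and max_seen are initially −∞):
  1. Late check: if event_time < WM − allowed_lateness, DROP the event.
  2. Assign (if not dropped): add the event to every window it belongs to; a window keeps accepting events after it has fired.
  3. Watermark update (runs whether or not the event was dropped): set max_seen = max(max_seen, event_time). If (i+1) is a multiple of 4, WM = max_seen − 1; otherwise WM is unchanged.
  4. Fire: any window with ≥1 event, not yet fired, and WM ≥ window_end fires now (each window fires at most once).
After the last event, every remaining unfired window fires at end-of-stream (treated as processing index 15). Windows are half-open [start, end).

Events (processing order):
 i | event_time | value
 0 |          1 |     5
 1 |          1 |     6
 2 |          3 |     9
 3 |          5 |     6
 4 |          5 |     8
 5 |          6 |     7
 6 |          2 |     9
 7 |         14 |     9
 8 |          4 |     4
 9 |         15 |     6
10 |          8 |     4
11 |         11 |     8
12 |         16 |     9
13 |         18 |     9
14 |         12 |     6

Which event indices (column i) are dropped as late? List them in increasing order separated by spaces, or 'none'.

6 8 10 11 14

i=0 t=1 v=5: → [1,5); WM=−∞
i=1 t=1 v=6: → [1,5); WM=−∞
i=2 t=3 v=9: → [1,7); WM=−∞
i=3 t=5 v=6: → [1,9); WM=4
i=4 t=5 v=8: → [1,9); WM=4
i=5 t=6 v=7: → [1,10); WM=4
i=6 t=2 v=9: DROP (t<4-0); WM=4
i=7 t=14 v=9: → [14,18); WM=13
i=8 t=4 v=4: DROP (t<13-0); WM=13
i=9 t=15 v=6: → [14,19); WM=13
i=10 t=8 v=4: DROP (t<13-0); WM=13
i=11 t=11 v=8: DROP (t<13-0); WM=14
i=12 t=16 v=9: → [14,20); WM=14
i=13 t=18 v=9: → [14,22); WM=14
i=14 t=12 v=6: DROP (t<14-0); WM=14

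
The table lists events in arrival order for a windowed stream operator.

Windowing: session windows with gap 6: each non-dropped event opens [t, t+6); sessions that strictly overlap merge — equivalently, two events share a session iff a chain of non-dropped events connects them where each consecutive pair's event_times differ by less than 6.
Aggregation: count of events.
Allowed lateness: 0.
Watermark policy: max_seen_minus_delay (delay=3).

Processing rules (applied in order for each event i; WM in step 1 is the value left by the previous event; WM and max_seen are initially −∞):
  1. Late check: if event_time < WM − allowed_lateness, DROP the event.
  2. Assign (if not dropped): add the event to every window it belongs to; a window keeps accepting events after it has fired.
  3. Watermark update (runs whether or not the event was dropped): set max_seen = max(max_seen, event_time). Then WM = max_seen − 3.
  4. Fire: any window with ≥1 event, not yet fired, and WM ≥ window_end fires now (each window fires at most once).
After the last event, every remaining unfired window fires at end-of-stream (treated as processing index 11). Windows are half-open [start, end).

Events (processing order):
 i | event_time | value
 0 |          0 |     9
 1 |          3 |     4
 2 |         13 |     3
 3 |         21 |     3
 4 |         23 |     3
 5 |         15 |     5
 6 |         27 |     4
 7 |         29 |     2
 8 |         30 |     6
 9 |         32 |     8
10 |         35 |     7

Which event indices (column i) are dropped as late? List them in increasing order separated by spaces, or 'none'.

i=0 t=0 v=9: → [0,6); WM=-3
i=1 t=3 v=4: → [0,9); WM=0
i=2 t=13 v=3: → [13,19); WM=10
i=3 t=21 v=3: → [21,27); WM=18
i=4 t=23 v=3: → [21,29); WM=20
i=5 t=15 v=5: DROP (t<20-0); WM=20
i=6 t=27 v=4: → [21,33); WM=24
i=7 t=29 v=2: → [21,35); WM=26
i=8 t=30 v=6: → [21,36); WM=27
i=9 t=32 v=8: → [21,38); WM=29
i=10 t=35 v=7: → [21,41); WM=32

5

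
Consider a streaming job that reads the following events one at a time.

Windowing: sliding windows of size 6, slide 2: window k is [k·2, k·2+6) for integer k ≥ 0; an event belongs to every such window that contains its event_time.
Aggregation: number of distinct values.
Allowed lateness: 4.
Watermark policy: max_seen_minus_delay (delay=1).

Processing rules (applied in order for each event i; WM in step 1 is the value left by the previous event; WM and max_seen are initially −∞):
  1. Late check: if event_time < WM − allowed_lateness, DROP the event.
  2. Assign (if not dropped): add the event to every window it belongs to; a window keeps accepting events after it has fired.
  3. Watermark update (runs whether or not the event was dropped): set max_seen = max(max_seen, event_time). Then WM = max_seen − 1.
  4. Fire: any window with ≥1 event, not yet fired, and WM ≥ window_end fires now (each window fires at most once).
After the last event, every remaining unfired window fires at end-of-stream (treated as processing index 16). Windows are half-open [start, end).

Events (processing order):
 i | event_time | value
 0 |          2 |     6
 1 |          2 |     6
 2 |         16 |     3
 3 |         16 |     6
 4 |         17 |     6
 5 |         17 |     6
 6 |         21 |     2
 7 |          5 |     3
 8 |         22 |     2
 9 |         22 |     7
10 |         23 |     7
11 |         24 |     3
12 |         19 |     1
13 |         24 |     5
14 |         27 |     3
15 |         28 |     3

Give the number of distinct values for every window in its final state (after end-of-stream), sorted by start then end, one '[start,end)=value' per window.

i=0 t=2 v=6: → [2,8),[0,6); WM=1
i=1 t=2 v=6: → [2,8),[0,6); WM=1
i=2 t=16 v=3: → [16,22),[14,20),[12,18); WM=15; [0,6) fires=1 [2,8) fires=1
i=3 t=16 v=6: → [16,22),[14,20),[12,18); WM=15
i=4 t=17 v=6: → [16,22),[14,20),[12,18); WM=16
i=5 t=17 v=6: → [16,22),[14,20),[12,18); WM=16
i=6 t=21 v=2: → [20,26),[18,24),[16,22); WM=20; [12,18) fires=2 [14,20) fires=2
i=7 t=5 v=3: DROP (t<20-4); WM=20
i=8 t=22 v=2: → [22,28),[20,26),[18,24); WM=21
i=9 t=22 v=7: → [22,28),[20,26),[18,24); WM=21
i=10 t=23 v=7: → [22,28),[20,26),[18,24); WM=22; [16,22) fires=3
i=11 t=24 v=3: → [24,30),[22,28),[20,26); WM=23
i=12 t=19 v=1: → [18,24),[16,22),[14,20); WM=23
i=13 t=24 v=5: → [24,30),[22,28),[20,26); WM=23
i=14 t=27 v=3: → [26,32),[24,30),[22,28); WM=26; [18,24) fires=3 [20,26) fires=4
i=15 t=28 v=3: → [28,34),[26,32),[24,30); WM=27

[0,6)=1 [2,8)=1 [12,18)=2 [14,20)=3 [16,22)=4 [18,24)=3 [20,26)=4 [22,28)=4 [24,30)=2 [26,32)=1 [28,34)=1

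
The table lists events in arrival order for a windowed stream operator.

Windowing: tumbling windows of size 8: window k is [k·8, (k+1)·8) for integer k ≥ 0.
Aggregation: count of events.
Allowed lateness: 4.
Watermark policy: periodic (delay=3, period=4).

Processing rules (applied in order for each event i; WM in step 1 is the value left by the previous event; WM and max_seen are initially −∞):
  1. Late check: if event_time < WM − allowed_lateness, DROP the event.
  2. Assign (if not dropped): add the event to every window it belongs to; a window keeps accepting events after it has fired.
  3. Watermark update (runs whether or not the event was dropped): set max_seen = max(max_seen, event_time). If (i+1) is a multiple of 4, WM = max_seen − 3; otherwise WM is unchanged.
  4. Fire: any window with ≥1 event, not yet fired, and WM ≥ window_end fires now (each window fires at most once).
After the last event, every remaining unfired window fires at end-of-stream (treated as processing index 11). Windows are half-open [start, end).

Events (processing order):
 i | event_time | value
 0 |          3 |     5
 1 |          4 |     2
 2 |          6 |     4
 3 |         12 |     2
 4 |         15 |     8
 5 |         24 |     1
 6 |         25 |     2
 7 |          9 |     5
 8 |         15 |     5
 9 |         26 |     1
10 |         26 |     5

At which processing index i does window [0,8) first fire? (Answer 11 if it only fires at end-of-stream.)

3

i=0 t=3 v=5: → [0,8); WM=−∞
i=1 t=4 v=2: → [0,8); WM=−∞
i=2 t=6 v=4: → [0,8); WM=−∞
i=3 t=12 v=2: → [8,16); WM=9; [0,8) fires=3
i=4 t=15 v=8: → [8,16); WM=9
i=5 t=24 v=1: → [24,32); WM=9
i=6 t=25 v=2: → [24,32); WM=9
i=7 t=9 v=5: → [8,16); WM=22; [8,16) fires=3
i=8 t=15 v=5: DROP (t<22-4); WM=22
i=9 t=26 v=1: → [24,32); WM=22
i=10 t=26 v=5: → [24,32); WM=22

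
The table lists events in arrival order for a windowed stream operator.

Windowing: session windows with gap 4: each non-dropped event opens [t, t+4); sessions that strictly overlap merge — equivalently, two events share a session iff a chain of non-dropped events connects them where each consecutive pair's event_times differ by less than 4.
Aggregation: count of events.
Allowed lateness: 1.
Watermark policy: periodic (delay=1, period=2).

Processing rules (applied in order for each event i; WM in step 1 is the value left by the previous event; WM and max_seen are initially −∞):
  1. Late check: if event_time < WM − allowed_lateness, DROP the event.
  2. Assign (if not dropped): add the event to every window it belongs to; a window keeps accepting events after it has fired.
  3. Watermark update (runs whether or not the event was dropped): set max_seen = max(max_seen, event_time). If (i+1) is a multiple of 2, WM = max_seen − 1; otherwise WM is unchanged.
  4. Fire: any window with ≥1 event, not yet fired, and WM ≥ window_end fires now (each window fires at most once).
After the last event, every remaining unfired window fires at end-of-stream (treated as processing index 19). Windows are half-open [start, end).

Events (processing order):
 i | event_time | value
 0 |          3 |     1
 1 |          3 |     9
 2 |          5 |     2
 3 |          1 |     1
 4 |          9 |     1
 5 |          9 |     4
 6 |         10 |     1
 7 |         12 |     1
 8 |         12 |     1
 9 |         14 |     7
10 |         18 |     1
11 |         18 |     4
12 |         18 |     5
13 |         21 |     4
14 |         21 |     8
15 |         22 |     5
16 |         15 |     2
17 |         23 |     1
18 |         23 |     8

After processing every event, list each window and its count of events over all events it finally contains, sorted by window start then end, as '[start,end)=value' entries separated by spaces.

[1,9)=4 [9,18)=6 [18,27)=8

i=0 t=3 v=1: → [3,7); WM=−∞
i=1 t=3 v=9: → [3,7); WM=2
i=2 t=5 v=2: → [3,9); WM=2
i=3 t=1 v=1: → [1,9); WM=4
i=4 t=9 v=1: → [9,13); WM=4
i=5 t=9 v=4: → [9,13); WM=8
i=6 t=10 v=1: → [9,14); WM=8
i=7 t=12 v=1: → [9,16); WM=11
i=8 t=12 v=1: → [9,16); WM=11
i=9 t=14 v=7: → [9,18); WM=13
i=10 t=18 v=1: → [18,22); WM=13
i=11 t=18 v=4: → [18,22); WM=17
i=12 t=18 v=5: → [18,22); WM=17
i=13 t=21 v=4: → [18,25); WM=20
i=14 t=21 v=8: → [18,25); WM=20
i=15 t=22 v=5: → [18,26); WM=21
i=16 t=15 v=2: DROP (t<21-1); WM=21
i=17 t=23 v=1: → [18,27); WM=22
i=18 t=23 v=8: → [18,27); WM=22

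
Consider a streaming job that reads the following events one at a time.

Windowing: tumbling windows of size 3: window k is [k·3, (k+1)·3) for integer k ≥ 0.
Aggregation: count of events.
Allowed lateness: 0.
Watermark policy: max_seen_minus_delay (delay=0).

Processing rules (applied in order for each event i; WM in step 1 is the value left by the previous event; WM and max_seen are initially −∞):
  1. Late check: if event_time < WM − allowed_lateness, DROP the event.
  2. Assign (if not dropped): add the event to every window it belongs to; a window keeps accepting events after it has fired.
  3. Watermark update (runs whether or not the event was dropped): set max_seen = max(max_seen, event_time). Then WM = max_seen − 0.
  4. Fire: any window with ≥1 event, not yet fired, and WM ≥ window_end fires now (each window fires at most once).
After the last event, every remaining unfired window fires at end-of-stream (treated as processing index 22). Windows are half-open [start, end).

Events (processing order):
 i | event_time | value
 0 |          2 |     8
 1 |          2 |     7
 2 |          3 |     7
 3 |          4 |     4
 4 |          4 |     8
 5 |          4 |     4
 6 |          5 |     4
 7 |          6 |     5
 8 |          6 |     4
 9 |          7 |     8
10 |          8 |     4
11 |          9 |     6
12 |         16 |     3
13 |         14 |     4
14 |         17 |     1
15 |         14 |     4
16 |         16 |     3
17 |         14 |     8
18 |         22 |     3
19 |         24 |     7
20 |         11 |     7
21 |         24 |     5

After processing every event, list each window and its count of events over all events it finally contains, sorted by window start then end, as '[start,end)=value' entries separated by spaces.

[0,3)=2 [3,6)=5 [6,9)=4 [9,12)=1 [15,18)=2 [21,24)=1 [24,27)=2

i=0 t=2 v=8: → [0,3); WM=2
i=1 t=2 v=7: → [0,3); WM=2
i=2 t=3 v=7: → [3,6); WM=3; [0,3) fires=2
i=3 t=4 v=4: → [3,6); WM=4
i=4 t=4 v=8: → [3,6); WM=4
i=5 t=4 v=4: → [3,6); WM=4
i=6 t=5 v=4: → [3,6); WM=5
i=7 t=6 v=5: → [6,9); WM=6; [3,6) fires=5
i=8 t=6 v=4: → [6,9); WM=6
i=9 t=7 v=8: → [6,9); WM=7
i=10 t=8 v=4: → [6,9); WM=8
i=11 t=9 v=6: → [9,12); WM=9; [6,9) fires=4
i=12 t=16 v=3: → [15,18); WM=16; [9,12) fires=1
i=13 t=14 v=4: DROP (t<16-0); WM=16
i=14 t=17 v=1: → [15,18); WM=17
i=15 t=14 v=4: DROP (t<17-0); WM=17
i=16 t=16 v=3: DROP (t<17-0); WM=17
i=17 t=14 v=8: DROP (t<17-0); WM=17
i=18 t=22 v=3: → [21,24); WM=22; [15,18) fires=2
i=19 t=24 v=7: → [24,27); WM=24; [21,24) fires=1
i=20 t=11 v=7: DROP (t<24-0); WM=24
i=21 t=24 v=5: → [24,27); WM=24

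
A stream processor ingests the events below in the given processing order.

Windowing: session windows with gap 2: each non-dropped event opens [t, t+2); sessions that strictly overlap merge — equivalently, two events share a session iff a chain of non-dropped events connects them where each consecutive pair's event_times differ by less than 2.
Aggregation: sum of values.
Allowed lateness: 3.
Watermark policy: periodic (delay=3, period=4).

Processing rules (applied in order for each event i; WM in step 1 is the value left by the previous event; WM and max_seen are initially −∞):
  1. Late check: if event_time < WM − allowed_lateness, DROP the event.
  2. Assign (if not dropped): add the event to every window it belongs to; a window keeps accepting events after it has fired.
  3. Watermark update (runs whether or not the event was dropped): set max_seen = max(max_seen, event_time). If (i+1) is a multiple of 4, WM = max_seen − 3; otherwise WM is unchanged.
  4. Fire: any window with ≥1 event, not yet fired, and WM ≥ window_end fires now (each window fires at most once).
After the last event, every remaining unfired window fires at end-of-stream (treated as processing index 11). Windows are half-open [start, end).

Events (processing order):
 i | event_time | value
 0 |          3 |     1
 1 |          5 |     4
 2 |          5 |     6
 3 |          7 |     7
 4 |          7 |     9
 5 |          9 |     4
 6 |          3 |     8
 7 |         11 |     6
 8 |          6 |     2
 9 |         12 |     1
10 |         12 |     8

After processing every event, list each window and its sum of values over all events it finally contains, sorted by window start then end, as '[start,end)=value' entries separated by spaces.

i=0 t=3 v=1: → [3,5); WM=−∞
i=1 t=5 v=4: → [5,7); WM=−∞
i=2 t=5 v=6: → [5,7); WM=−∞
i=3 t=7 v=7: → [7,9); WM=4
i=4 t=7 v=9: → [7,9); WM=4
i=5 t=9 v=4: → [9,11); WM=4
i=6 t=3 v=8: → [3,5); WM=4
i=7 t=11 v=6: → [11,13); WM=8
i=8 t=6 v=2: → [5,9); WM=8
i=9 t=12 v=1: → [11,14); WM=8
i=10 t=12 v=8: → [11,14); WM=8

[3,5)=9 [5,9)=28 [9,11)=4 [11,14)=15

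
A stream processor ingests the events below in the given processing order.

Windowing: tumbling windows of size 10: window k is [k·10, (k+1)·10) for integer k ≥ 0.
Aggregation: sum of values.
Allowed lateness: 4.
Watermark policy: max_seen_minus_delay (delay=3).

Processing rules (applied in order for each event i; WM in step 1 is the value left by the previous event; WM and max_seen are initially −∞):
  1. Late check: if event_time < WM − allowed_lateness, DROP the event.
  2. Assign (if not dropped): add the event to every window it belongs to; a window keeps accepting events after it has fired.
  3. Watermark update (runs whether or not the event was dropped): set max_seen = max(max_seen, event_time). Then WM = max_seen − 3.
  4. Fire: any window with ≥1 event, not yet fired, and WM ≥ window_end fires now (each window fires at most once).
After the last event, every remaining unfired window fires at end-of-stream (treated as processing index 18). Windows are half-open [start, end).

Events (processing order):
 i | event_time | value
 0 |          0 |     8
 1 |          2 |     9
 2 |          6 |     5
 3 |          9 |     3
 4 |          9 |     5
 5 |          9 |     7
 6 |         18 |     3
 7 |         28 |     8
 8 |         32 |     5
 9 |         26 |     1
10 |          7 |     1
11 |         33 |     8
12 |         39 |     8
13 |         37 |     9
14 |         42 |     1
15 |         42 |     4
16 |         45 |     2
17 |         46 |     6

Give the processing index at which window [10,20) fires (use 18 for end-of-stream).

7

i=0 t=0 v=8: → [0,10); WM=-3
i=1 t=2 v=9: → [0,10); WM=-1
i=2 t=6 v=5: → [0,10); WM=3
i=3 t=9 v=3: → [0,10); WM=6
i=4 t=9 v=5: → [0,10); WM=6
i=5 t=9 v=7: → [0,10); WM=6
i=6 t=18 v=3: → [10,20); WM=15; [0,10) fires=37
i=7 t=28 v=8: → [20,30); WM=25; [10,20) fires=3
i=8 t=32 v=5: → [30,40); WM=29
i=9 t=26 v=1: → [20,30); WM=29
i=10 t=7 v=1: DROP (t<29-4); WM=29
i=11 t=33 v=8: → [30,40); WM=30; [20,30) fires=9
i=12 t=39 v=8: → [30,40); WM=36
i=13 t=37 v=9: → [30,40); WM=36
i=14 t=42 v=1: → [40,50); WM=39
i=15 t=42 v=4: → [40,50); WM=39
i=16 t=45 v=2: → [40,50); WM=42; [30,40) fires=30
i=17 t=46 v=6: → [40,50); WM=43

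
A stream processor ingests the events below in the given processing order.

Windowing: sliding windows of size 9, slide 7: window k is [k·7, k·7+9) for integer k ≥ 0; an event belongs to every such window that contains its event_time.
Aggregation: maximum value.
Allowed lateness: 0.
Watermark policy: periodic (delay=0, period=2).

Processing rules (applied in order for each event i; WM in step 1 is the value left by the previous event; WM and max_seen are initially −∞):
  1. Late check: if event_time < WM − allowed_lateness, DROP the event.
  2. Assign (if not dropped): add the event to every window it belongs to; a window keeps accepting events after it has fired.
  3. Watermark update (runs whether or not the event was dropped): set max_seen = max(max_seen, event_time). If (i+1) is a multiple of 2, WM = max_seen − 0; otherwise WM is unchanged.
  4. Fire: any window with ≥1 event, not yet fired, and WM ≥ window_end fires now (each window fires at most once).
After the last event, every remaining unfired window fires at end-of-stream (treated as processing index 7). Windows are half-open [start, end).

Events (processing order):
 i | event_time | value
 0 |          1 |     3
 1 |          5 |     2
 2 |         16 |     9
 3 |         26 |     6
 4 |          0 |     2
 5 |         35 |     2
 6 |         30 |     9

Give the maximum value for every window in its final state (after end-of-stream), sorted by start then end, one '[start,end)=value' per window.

[0,9)=3 [14,23)=9 [21,30)=6 [28,37)=2 [35,44)=2

i=0 t=1 v=3: → [0,9); WM=−∞
i=1 t=5 v=2: → [0,9); WM=5
i=2 t=16 v=9: → [14,23); WM=5
i=3 t=26 v=6: → [21,30); WM=26; [0,9) fires=3 [14,23) fires=9
i=4 t=0 v=2: DROP (t<26-0); WM=26
i=5 t=35 v=2: → [35,44),[28,37); WM=35; [21,30) fires=6
i=6 t=30 v=9: DROP (t<35-0); WM=35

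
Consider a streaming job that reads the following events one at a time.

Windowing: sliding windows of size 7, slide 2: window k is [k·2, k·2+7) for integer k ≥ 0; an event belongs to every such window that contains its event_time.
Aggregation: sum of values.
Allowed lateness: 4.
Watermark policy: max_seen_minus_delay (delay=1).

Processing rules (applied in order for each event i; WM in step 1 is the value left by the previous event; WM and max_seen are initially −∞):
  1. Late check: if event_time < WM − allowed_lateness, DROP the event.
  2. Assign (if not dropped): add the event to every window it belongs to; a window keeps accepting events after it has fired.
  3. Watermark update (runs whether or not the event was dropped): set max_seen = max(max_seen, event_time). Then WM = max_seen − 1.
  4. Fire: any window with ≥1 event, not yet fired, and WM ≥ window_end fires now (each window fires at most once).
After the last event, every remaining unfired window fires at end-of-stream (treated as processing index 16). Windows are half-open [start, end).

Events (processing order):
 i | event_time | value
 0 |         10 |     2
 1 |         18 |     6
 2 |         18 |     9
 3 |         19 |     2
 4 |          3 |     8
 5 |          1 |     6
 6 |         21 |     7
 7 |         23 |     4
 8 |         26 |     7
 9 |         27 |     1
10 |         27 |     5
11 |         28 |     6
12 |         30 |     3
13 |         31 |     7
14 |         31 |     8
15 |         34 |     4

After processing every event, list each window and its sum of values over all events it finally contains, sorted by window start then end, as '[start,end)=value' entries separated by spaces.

[4,11)=2 [6,13)=2 [8,15)=2 [10,17)=2 [12,19)=15 [14,21)=17 [16,23)=24 [18,25)=28 [20,27)=18 [22,29)=23 [24,31)=22 [26,33)=37 [28,35)=28 [30,37)=22 [32,39)=4 [34,41)=4

i=0 t=10 v=2: → [10,17),[8,15),[6,13),[4,11); WM=9
i=1 t=18 v=6: → [18,25),[16,23),[14,21),[12,19); WM=17; [4,11) fires=2 [6,13) fires=2 [8,15) fires=2 [10,17) fires=2
i=2 t=18 v=9: → [18,25),[16,23),[14,21),[12,19); WM=17
i=3 t=19 v=2: → [18,25),[16,23),[14,21); WM=18
i=4 t=3 v=8: DROP (t<18-4); WM=18
i=5 t=1 v=6: DROP (t<18-4); WM=18
i=6 t=21 v=7: → [20,27),[18,25),[16,23); WM=20; [12,19) fires=15
i=7 t=23 v=4: → [22,29),[20,27),[18,25); WM=22; [14,21) fires=17
i=8 t=26 v=7: → [26,33),[24,31),[22,29),[20,27); WM=25; [16,23) fires=24 [18,25) fires=28
i=9 t=27 v=1: → [26,33),[24,31),[22,29); WM=26
i=10 t=27 v=5: → [26,33),[24,31),[22,29); WM=26
i=11 t=28 v=6: → [28,35),[26,33),[24,31),[22,29); WM=27; [20,27) fires=18
i=12 t=30 v=3: → [30,37),[28,35),[26,33),[24,31); WM=29; [22,29) fires=23
i=13 t=31 v=7: → [30,37),[28,35),[26,33); WM=30
i=14 t=31 v=8: → [30,37),[28,35),[26,33); WM=30
i=15 t=34 v=4: → [34,41),[32,39),[30,37),[28,35); WM=33; [24,31) fires=22 [26,33) fires=37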